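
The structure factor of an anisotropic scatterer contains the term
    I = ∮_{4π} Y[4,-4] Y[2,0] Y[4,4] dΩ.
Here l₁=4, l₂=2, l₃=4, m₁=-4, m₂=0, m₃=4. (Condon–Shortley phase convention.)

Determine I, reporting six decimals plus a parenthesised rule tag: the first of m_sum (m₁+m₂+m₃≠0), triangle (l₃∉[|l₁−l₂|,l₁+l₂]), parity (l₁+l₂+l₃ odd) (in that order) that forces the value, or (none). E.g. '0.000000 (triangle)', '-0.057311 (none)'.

Rules hold: Σm=0, L=10 even, 2≤4≤6.
N = 9·5·9 = 405
Δ = 2!·6!·2!/11! = 1/13860
Racah Σ t=0..2: t=0:+1/192 t=1:−1/36 t=2:+1/192 = -5/288
⇒ 3j(4 2 4; 0 0 0)² = 20/693, sgn -1
Racah Σ t=2..2: t=2:+1/2880 = 1/2880
⇒ 3j(4 2 4; -4 0 4)² = 28/495, sgn +1
4πI² = N·(3j₀)²·(3jₘ)² = 80/121
I = -1·√(0.661157/4π) = -0.22937568
No selection rule forces the value: the integral is nonzero (none).

-0.229376 (none)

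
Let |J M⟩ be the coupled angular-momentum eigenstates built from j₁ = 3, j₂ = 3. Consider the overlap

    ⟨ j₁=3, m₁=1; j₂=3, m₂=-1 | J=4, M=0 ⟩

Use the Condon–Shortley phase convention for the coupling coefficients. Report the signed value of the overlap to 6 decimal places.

+0.080582

triangle: 2!×4!×4!/11! = 1152/39916800
(j±m)!: 4!×2!×2!×4!×4!×4! = 1327104
prefactor² = (2J+1)×Δ×N² = 663552/1925
  k=0: +1/(0!×2!×2!×2!×2!×2!) = 1/32
  k=1: −1/(1!×1!×1!×1!×3!×3!) = -1/36
  k=2: +1/(2!×0!×0!×0!×4!×4!) = 1/1152
Σ = 5/1152  ⇒  CG² = 663552/1925×(5/1152)² = 1/154
CG = +√(1/154) = +0.080582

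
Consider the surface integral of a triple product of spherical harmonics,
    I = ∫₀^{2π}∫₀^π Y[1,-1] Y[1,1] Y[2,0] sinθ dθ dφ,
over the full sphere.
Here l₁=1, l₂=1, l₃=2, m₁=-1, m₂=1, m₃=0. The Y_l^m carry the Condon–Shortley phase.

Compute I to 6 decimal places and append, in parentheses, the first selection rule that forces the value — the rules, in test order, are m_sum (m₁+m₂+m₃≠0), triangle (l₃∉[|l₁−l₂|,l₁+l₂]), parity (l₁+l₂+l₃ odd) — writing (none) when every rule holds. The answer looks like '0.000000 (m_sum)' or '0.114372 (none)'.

Checks pass: Σm=0; 4 even; l₃=2∈[0,2].
(2·1+1)(2·1+1)(2·2+1) = 45
Δ: 0! 2! 2! / 5! → 1/30
sum: t=0:+1/1 = 1/1
3j²(1 1 2; 0 0 0) = Δ·Π!·Σ² = 2/15  (sign +1)
sum: t=0:+1/4 = 1/4
3j²(1 1 2; -1 1 0) = Δ·Π!·Σ² = 1/30  (sign +1)
combine: 4πI² = 45·2/15·1/30 = 1/5
take √, sign +1: I = 0.12615663
No selection rule forces the value: the integral is nonzero (none).

0.126157 (none)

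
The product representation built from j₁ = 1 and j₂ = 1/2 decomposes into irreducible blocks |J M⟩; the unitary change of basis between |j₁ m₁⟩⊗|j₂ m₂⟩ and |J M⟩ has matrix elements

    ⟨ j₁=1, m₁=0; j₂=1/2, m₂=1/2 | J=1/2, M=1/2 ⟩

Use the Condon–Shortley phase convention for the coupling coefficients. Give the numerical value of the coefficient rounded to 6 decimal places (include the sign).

j₁+j₂−J=1  J+j₁−j₂=1  J−j₁+j₂=0  j₁+j₂+J+1=3
(j₁±m₁, j₂±m₂, J±M) = (1,1,1,0,1,0)
P² = 1/3
sum k=1..1:
  [1] −1/1 = -1
S = -1
C² = P²·S² = 1/3 ; C = -0.577350

-0.577350  (= −√(1/3))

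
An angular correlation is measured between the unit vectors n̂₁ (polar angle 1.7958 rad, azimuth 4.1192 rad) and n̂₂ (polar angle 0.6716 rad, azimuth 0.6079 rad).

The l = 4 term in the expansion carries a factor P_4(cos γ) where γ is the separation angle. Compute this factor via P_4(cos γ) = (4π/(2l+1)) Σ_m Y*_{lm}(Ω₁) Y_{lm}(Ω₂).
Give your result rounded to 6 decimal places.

Addition theorem: P_4(cos γ) = (4π/9) Σ_m Y*_{lm}(Ω₁) Y_{lm}(Ω₂), m = −4…4:
  m=-4: (-0.287181-0.277823i) × (-0.050310-0.043242i) = +0.002434+0.026396i  (running Σ = +0.002434+0.026396i)
  m=-3: (-0.253054+0.053611i) × (-0.059067-0.228554i) = +0.027200+0.054670i  (running Σ = +0.029635+0.081065i)
  m=-2: (+0.077670-0.191995i) × (+0.148103-0.399522i) = -0.065203-0.059466i  (running Σ = -0.035568+0.021599i)
  m=-1: (-0.152508-0.226210i) × (+0.243964-0.169750i) = -0.075606-0.029299i  (running Σ = -0.111174-0.007700i)
  m=0: (+0.168557-0.000000i) × (-0.237005+0.000000i) = -0.039949+0.000000i  (running Σ = -0.151123-0.007700i)
  m=1: (+0.152508-0.226210i) × (-0.243964-0.169750i) = -0.075606+0.029299i  (running Σ = -0.226728+0.021599i)
  m=2: (+0.077670+0.191995i) × (+0.148103+0.399522i) = -0.065203+0.059466i  (running Σ = -0.291931+0.081065i)
  m=3: (+0.253054+0.053611i) × (+0.059067-0.228554i) = +0.027200-0.054670i  (running Σ = -0.264731+0.026396i)
  m=4: (-0.287181+0.277823i) × (-0.050310+0.043242i) = +0.002434-0.026396i  (running Σ = -0.262296+0.000000i)
Total Σ_m = -0.262296+0.000000i. Multiply by 1.396263: -0.366235+0.000000i. P_4(cos γ) = -0.366235

-0.366235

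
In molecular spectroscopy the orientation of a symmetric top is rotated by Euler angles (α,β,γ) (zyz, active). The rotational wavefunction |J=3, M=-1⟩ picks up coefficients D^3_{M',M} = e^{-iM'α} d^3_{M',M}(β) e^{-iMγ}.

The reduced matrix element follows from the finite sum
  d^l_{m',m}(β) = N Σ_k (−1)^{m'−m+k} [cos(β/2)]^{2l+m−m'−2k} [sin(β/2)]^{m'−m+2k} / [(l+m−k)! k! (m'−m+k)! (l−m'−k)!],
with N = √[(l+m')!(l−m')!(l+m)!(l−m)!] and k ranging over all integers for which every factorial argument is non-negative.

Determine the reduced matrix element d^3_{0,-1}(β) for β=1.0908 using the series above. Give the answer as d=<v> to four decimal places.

d^3_{0,-1}(β=1.0908) via the finite sum:
Half-angle: c=0.854920, s=0.518760. N=√(6·6·2·24)=41.569219
Admissible k: 0..2 (factorial args all ≥0)
  k=0: (−1)^1·41.5692/(12)·0.8549^5·0.5188^1 = -0.820700
  k=1: (−1)^2·41.5692/(4)·0.8549^3·0.5188^3 = +0.906542
  k=2: (−1)^3·41.5692/(12)·0.8549^1·0.5188^5 = -0.111263
d^3_{0,-1}(1.0908) = -0.820700 +0.906542 -0.111263 = -0.025420

d=-0.0254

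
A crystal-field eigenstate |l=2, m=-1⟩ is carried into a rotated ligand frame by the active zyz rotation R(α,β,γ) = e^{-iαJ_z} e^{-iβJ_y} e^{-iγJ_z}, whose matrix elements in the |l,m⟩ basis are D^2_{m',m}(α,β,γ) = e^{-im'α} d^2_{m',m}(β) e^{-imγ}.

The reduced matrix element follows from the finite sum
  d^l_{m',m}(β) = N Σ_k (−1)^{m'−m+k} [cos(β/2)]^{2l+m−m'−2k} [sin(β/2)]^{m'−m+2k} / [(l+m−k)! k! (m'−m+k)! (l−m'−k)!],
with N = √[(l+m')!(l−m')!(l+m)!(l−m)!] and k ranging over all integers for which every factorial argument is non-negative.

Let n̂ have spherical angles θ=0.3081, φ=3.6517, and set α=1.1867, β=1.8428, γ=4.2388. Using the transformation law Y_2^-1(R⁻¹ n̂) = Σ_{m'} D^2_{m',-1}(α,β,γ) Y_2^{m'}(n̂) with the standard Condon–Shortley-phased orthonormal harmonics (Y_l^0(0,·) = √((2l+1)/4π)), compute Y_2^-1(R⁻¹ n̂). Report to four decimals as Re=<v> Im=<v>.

Re=-0.0825 Im=-0.3165

Need the full column D^2_{m',-1} for m'=−2..2 at α=1.1867, β=1.8428, γ=4.2388.
cos(β/2)=0.604706, sin(β/2)=0.796449
d^2_{-2,-1}: single k=1 term ⇒ +0.352225;  D = +0.333332+0.113808i
d^2_{-1,-1}: k∈[0..1] ⇒ +0.133714 -0.695866 = -0.562152;  D = -0.367754+0.425172i
d^2_{0,-1}: k∈[0..1] ⇒ -0.431386 +0.748331 = +0.316945;  D = -0.144553-0.282061i
d^2_{1,-1}: k∈[0..1] ⇒ +0.695866 -0.402376 = +0.293490;  D = -0.292315+0.026230i
d^2_{2,-1}: single k=0 term ⇒ -0.611010;  D = +0.177413-0.584686i
Y_2^{m'}(θ=0.3081,φ=3.6517) and Σ D·Y over m':
  (+0.3333+0.1138i)·(+0.0186-0.0303i)  (-0.3678+0.4252i)·(-0.1948+0.1090i)  (-0.1446-0.2821i)·(+0.5438+0.0000i)  (-0.2923+0.0262i)·(+0.1948+0.1090i)  (+0.1774-0.5847i)·(+0.0186+0.0303i)
Y_2^-1(R⁻¹ n̂) = -0.082474-0.316520i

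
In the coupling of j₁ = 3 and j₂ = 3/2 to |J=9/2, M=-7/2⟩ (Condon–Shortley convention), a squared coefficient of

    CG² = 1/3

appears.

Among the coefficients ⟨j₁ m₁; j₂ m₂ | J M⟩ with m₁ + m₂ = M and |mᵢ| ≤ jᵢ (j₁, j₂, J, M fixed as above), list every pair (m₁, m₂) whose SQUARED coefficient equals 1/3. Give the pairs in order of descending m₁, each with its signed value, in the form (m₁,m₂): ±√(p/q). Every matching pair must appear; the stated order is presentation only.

(-3,-1/2): +√(1/3)

Admissible pairs with m₁+m₂ = M = -7/2: (-3,-1/2), (-2,-3/2)
  (m₁,m₂)=(-2,-3/2): CG² = 2/3, CG = +√(2/3)
  (m₁,m₂)=(-3,-1/2): CG² = 1/3, CG = +√(1/3)   ← matches the target
Pairs with CG² = 1/3: (-3,-1/2): +√(1/3)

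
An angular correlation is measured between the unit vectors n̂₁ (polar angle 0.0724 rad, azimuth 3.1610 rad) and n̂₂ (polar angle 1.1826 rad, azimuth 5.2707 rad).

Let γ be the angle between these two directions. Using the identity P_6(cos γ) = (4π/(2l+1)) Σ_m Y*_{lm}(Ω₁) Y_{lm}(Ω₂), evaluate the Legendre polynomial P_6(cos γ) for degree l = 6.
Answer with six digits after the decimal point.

Addition theorem: P_6(cos γ) = (4π/13) Σ_m Y*_{lm}(Ω₁) Y_{lm}(Ω₂), m = −6…6:
  term(m=-6) = (0.000000, -0.000000)   from Y*(Ω₁)=(0.000000, 0.000000), Y(Ω₂)=(0.297205, -0.062811)
  term(m=-5) = (-0.000001, 0.000001)   from Y*(Ω₁)=(-0.000003, -0.000000), Y(Ω₂)=(0.147575, -0.404236)
  term(m=-4) = (-0.000008, -0.000012)   from Y*(Ω₁)=(0.000097, 0.000008), Y(Ω₂)=(-0.092779, -0.118942)
  term(m=-3) = (-0.000543, 0.000025)   from Y*(Ω₁)=(-0.001950, -0.000114), Y(Ω₂)=(0.276902, -0.028940)
  term(m=-2) = (0.003196, -0.005948)   from Y*(Ω₁)=(0.026821, 0.001042), Y(Ω₂)=(0.110365, -0.226058)
  term(m=-1) = (-0.023722, -0.039673)   from Y*(Ω₁)=(-0.232167, -0.004506), Y(Ω₂)=(0.105453, 0.168832)
  term(m=+0) = (0.260304, 0.000000)   from Y*(Ω₁)=(0.961881, -0.000000), Y(Ω₂)=(0.270620, 0.000000)
  term(m=+1) = (-0.023722, 0.039673)   from Y*(Ω₁)=(0.232167, -0.004506), Y(Ω₂)=(-0.105453, 0.168832)
  term(m=+2) = (0.003196, 0.005948)   from Y*(Ω₁)=(0.026821, -0.001042), Y(Ω₂)=(0.110365, 0.226058)
  term(m=+3) = (-0.000543, -0.000025)   from Y*(Ω₁)=(0.001950, -0.000114), Y(Ω₂)=(-0.276902, -0.028940)
  term(m=+4) = (-0.000008, 0.000012)   from Y*(Ω₁)=(0.000097, -0.000008), Y(Ω₂)=(-0.092779, 0.118942)
  term(m=+5) = (-0.000001, -0.000001)   from Y*(Ω₁)=(0.000003, -0.000000), Y(Ω₂)=(-0.147575, -0.404236)
  term(m=+6) = (0.000000, 0.000000)   from Y*(Ω₁)=(0.000000, -0.000000), Y(Ω₂)=(0.297205, 0.062811)
Σ over m = (0.218148, -0.000000); ×(4π/13) → (0.210872, -0.000000). Real part: 0.210872

0.210872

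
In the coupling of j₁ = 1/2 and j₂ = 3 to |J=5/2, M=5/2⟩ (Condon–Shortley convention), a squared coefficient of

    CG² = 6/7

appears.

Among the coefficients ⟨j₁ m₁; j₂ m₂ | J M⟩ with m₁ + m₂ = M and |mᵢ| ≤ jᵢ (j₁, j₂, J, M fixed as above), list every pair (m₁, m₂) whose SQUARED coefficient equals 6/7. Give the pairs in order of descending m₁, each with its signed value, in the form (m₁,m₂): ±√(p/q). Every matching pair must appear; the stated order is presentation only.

(-1/2,3): −√(6/7)

Admissible pairs with m₁+m₂ = M = 5/2: (-1/2,3), (1/2,2)
  (m₁,m₂)=(1/2,2): CG² = 1/7, CG = +√(1/7)
  (m₁,m₂)=(-1/2,3): CG² = 6/7, CG = −√(6/7)   ← matches the target
Pairs with CG² = 6/7: (-1/2,3): −√(6/7)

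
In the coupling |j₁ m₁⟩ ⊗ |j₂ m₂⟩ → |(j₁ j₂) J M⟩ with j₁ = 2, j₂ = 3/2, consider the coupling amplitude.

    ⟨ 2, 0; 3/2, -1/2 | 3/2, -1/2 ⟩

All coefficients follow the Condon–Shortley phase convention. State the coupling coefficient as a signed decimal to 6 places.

−√(1/5) = -0.447214

√[4·2!2!1!/6! · 2!2!1!2!1!2!] = √(16/45)
  +(−1)^0/∏(0,2,2,1,0,0)! = 1/4  (running 1/4)
  +(−1)^1/∏(1,1,1,0,1,1)! = -1  (running -3/4)
⟨..|..⟩ = √(16/45)·(-3/4) = -0.447214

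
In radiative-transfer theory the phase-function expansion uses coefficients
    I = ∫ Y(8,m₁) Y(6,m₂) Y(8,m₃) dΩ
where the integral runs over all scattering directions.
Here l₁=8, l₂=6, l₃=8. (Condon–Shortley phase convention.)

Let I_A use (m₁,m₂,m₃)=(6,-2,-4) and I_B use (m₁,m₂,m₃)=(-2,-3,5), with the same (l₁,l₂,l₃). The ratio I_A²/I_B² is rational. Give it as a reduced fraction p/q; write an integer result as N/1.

Same 8,6,8: normalisation and zero-m 3j drop out of the ratio.
A: Δ: 6! 10! 6! / 23! → 1/13742520792; sum: t=0:+1/2786918400 t=1:−1/1567641600 t=2:+1/8360755200 = -1/6270566400; 3j²(8 6 8; 6 -2 -4) = Δ·Π!·Σ² = 80/22287  (sign -1)
B: Δ: 6! 10! 6! / 23! → 1/13742520792; sum: t=0:+1/94058496000 t=1:−1/2090188800 t=2:+1/464486400 t=3:−1/783820800 = 11/26873856000; 3j²(8 6 8; -2 -3 5) = Δ·Π!·Σ² = 77/29716  (sign -1)
I_A²/I_B² = (80/22287)/(77/29716) = 320/231

320/231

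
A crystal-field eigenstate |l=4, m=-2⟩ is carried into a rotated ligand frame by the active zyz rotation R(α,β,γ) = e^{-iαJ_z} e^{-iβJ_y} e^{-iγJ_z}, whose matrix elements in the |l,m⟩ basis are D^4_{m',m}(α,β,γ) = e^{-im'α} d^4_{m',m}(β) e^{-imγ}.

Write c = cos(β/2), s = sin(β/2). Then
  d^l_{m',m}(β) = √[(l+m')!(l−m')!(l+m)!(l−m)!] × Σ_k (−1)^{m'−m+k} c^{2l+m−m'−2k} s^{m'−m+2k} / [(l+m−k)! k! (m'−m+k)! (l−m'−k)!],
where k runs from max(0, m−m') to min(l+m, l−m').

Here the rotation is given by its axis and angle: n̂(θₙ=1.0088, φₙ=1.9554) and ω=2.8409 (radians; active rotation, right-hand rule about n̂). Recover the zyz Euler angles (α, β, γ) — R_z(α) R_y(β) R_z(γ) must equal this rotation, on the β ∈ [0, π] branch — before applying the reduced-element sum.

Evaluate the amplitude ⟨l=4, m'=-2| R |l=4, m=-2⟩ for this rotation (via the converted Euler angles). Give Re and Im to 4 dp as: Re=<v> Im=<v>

Re=0.1977 Im=-0.3962

Axis–angle → zyz. n̂ = (sinθₙcosφₙ, sinθₙsinφₙ, cosθₙ) = (-0.317485, +0.784376, +0.532877), ω = 2.8409.
R = I cosω + sinω [n̂]ₓ + (1−cosω) n̂n̂ᵀ gives
  R = [-0.758061, -0.644710, -0.098451; -0.329053, +0.247755, +0.911231; -0.563087, +0.723164, -0.399957]
β = atan2(√(R₁₃²+R₂₃²), R₃₃) = 1.982267; α = atan2(R₂₃, R₁₃) mod 2π = 1.678421; γ = atan2(R₃₂, −R₃₁) mod 2π = 0.909214
Split into d^4_{-2,-2}(β=1.9823) × two z-phases.
c=cos(1.982267/2)=0.547742, s=sin(1.982267/2)=0.836647; N=√[2·720·2·720]=1440.000000
k∈{0,1,2} keeps every argument non-negative
  k=0: (−1)^0·1440.0000/(1440)·0.5477^8·0.8366^0 = +0.008102
  k=1: (−1)^1·1440.0000/(120)·0.5477^6·0.8366^2 = -0.226841
  k=2: (−1)^2·1440.0000/(96)·0.5477^4·0.8366^4 = +0.661554
d^4_{-2,-2}(1.9823) = +0.008102 -0.226841 +0.661554 = +0.442815
D = (-0.976923-0.213591i)·(+0.442815)·(-0.245108+0.969496i) = +0.197729-0.396217i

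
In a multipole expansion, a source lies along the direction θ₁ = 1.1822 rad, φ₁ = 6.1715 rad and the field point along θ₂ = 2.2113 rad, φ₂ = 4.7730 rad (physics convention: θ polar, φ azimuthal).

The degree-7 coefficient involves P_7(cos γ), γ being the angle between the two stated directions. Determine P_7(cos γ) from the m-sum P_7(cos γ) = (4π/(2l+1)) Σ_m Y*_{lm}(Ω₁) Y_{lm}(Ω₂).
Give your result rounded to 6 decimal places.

0.198210

Term-by-term m-sum for l=7 (normalisation 4π/15 = 0.837758):
  m=-7: (0.20630 - 0.20482j) × (-0.04385 - 0.09708j) = -0.02893 - 0.01105j  (running Σ = -0.02893 - 0.01105j)
  m=-6: (0.34902 - 0.27658j) × (0.27764 - 0.10567j) = 0.06768 - 0.11367j  (running Σ = 0.03875 - 0.12472j)
  m=-5: (0.18298 - 0.11432j) × (0.13218 + 0.42272j) = 0.07251 + 0.06224j  (running Σ = 0.11126 - 0.06248j)
  m=-4: (-0.20853 + 0.09990j) × (-0.28902 + 0.07148j) = 0.05313 - 0.04378j  (running Σ = 0.16439 - 0.10625j)
  m=-3: (-0.29213 + 0.10172j) × (0.02405 + 0.13081j) = -0.02033 - 0.03577j  (running Σ = 0.14406 - 0.14202j)
  m=-2: (0.10673 - 0.02424j) × (-0.36074 + 0.04394j) = -0.03744 + 0.01344j  (running Σ = 0.10662 - 0.12858j)
  m=-1: (0.32004 - 0.03589j) × (-0.00118 - 0.01942j) = -0.00107 - 0.00617j  (running Σ = 0.10555 - 0.13476j)
  m=0: (-0.07224 + 0.00000j) × (-0.35298 + 0.00000j) = 0.02550 + 0.00000j  (running Σ = 0.13105 - 0.13476j)
  m=1: (-0.32004 - 0.03589j) × (0.00118 - 0.01942j) = -0.00107 + 0.00617j  (running Σ = 0.12997 - 0.12858j)
  m=2: (0.10673 + 0.02424j) × (-0.36074 - 0.04394j) = -0.03744 - 0.01344j  (running Σ = 0.09254 - 0.14202j)
  m=3: (0.29213 + 0.10172j) × (-0.02405 + 0.13081j) = -0.02033 + 0.03577j  (running Σ = 0.07221 - 0.10625j)
  m=4: (-0.20853 - 0.09990j) × (-0.28902 - 0.07148j) = 0.05313 + 0.04378j  (running Σ = 0.12534 - 0.06248j)
  m=5: (-0.18298 - 0.11432j) × (-0.13218 + 0.42272j) = 0.07251 - 0.06224j  (running Σ = 0.19785 - 0.12472j)
  m=6: (0.34902 + 0.27658j) × (0.27764 + 0.10567j) = 0.06768 + 0.11367j  (running Σ = 0.26553 - 0.01105j)
  m=7: (-0.20630 - 0.20482j) × (0.04385 - 0.09708j) = -0.02893 + 0.01105j  (running Σ = 0.23660 + 0.00000j)
Accumulated sum 0.23660 + 0.00000j; after 4π/(2l+1) scaling, 0.19821 + 0.00000j ⇒ P_7 = 0.198210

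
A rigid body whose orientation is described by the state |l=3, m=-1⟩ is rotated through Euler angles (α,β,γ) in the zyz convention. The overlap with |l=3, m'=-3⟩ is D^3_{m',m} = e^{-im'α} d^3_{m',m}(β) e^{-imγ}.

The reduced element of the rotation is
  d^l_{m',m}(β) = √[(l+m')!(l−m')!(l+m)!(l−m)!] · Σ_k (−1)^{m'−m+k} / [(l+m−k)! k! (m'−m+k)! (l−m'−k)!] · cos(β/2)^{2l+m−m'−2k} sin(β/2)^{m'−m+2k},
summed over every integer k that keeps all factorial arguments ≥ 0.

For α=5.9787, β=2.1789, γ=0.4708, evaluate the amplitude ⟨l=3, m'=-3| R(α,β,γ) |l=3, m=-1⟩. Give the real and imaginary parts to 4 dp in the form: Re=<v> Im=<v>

Re=0.1263 Im=-0.0599

Split into d^3_{-3,-1}(β=2.1789) × two z-phases.
With c≡cos(β/2)=0.462973 and s≡sin(β/2)=0.886372, N=[1·720·2·24]^{1/2}=185.903201
k∈{2} keeps every argument non-negative
  k=2: (−1)^0·185.9032/(48)·0.4630^4·0.8864^2 = +0.139798
d^3_{-3,-1}(2.1789) = +0.139798
D = (+0.611014-0.791620i)·(+0.139798)·(+0.891206+0.453599i) = +0.126324-0.059881i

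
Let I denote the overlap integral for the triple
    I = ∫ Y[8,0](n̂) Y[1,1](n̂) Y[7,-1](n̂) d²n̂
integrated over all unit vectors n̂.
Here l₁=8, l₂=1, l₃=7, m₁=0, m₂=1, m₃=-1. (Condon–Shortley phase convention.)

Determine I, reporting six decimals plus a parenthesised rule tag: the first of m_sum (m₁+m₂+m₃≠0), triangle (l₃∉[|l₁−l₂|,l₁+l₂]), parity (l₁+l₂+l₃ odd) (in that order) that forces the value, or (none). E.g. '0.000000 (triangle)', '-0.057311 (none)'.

0.161907 (none)

Rules hold: Σm=0, L=16 even, 7≤7≤9.
N = 17·3·15 = 765
Δ = 2!·14!·0!/17! = 1/2040
Racah Σ t=1..1: t=1:−1/25401600 = -1/25401600
⇒ 3j(8 1 7; 0 0 0)² = 8/255, sgn +1
Racah Σ t=2..2: t=2:+1/58060800 = 1/58060800
⇒ 3j(8 1 7; 0 1 -1)² = 7/510, sgn +1
4πI² = N·(3j₀)²·(3jₘ)² = 28/85
I = +1·√(0.329412/4π) = 0.16190663
No selection rule forces the value: the integral is nonzero (none).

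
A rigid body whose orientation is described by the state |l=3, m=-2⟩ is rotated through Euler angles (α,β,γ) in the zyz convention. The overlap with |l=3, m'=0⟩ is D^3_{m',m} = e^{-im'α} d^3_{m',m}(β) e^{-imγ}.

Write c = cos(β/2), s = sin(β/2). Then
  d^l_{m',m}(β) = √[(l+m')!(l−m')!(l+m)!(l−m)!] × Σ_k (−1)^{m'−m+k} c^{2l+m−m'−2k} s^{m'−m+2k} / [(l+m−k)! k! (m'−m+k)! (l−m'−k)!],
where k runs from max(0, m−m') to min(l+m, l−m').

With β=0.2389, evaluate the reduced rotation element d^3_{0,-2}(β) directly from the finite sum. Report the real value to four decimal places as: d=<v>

d=0.0745

d^3_{0,-2}(β=0.2389) via the finite sum:
With c≡cos(β/2)=0.992874 and s≡sin(β/2)=0.119166, N=[6·6·1·120]^{1/2}=65.726707
k: max(0,(-2)−(0))=0 … min(3+(-2),3−(0))=1
  k=0: (−1)^2·65.7267/(12)·0.9929^4·0.1192^2 = +0.075586
  k=1: (−1)^3·65.7267/(12)·0.9929^2·0.1192^4 = -0.001089
d^3_{0,-2}(0.2389) = +0.075586 -0.001089 = +0.074498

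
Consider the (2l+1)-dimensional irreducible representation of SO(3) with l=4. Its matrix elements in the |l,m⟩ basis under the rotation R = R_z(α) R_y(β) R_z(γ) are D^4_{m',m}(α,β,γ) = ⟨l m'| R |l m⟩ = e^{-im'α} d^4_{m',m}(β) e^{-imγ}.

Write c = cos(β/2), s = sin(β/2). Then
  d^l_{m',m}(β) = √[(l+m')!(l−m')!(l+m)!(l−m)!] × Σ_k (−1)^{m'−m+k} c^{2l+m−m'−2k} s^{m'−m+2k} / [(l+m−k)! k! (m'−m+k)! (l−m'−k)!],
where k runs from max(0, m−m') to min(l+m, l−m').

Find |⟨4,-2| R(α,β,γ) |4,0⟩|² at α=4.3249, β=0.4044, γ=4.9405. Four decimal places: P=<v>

P=0.0905

First d^4_{-2,0}(β=0.4044), then the phase factors e^{-i(-2)α} and e^{-i(0)γ}:
Half-angle: c=0.979627, s=0.200825. N=√(2·720·24·24)=910.735966
k∈{2,3,4} keeps every argument non-negative
  k=2: (−1)^0·910.7360/(96)·0.9796^6·0.2008^2 = +0.338160
  k=3: (−1)^1·910.7360/(36)·0.9796^4·0.2008^4 = -0.037897
  k=4: (−1)^2·910.7360/(96)·0.9796^2·0.2008^6 = +0.000597
d^4_{-2,0}(0.4044) = +0.338160 -0.037897 +0.000597 = +0.300860
|D^4_{-2,0}|² = |d^4_{-2,0}(β)|² = (+0.300860)² = 0.090517 (the z-rotation phases have unit modulus)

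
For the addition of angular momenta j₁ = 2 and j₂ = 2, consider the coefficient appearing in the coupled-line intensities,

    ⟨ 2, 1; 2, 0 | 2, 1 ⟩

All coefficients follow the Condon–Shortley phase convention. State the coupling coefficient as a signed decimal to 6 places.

triangle: 2!·2!·2!/7! = 8/5040
(j±m)!: 3!·1!·2!·2!·3!·1! = 144
prefactor² = (2J+1)·Δ·N² = 8/7
  k=0: +1/(0!·2!·1!·2!·1!·0!) = 1/4
  k=1: −1/(1!·1!·0!·1!·2!·1!) = -1/2
Σ = -1/4  ⇒  CG² = 8/7·(-1/4)² = 1/14
CG = −√(1/14) = -0.267261

-0.267261  (= −√(1/14))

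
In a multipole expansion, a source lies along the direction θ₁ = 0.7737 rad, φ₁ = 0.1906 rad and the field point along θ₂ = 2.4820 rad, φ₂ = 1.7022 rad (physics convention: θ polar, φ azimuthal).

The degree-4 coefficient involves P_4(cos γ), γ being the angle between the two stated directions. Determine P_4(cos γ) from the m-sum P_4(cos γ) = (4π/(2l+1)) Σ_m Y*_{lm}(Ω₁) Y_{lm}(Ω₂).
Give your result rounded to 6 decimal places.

-0.346427

Term-by-term m-sum for l=4 (normalisation 4π/9 = 1.396263):
  [-4]  conj(Y_{4,-4})(Ω₁) = 0.07631 + 0.07288j ; Y_{4,-4}(Ω₂) = 0.05398 - 0.03131j ; Δ = 0.00640 + 0.00154j
  [-3]  conj(Y_{4,-3})(Ω₁) = 0.25692 + 0.16533j ; Y_{4,-3}(Ω₂) = -0.08742 - 0.21015j ; Δ = 0.01228 - 0.06845j
  [-2]  conj(Y_{4,-2})(Ω₁) = 0.39147 + 0.15690j ; Y_{4,-2}(Ω₂) = -0.40897 + 0.11002j ; Δ = -0.17736 - 0.02110j
  [-1]  conj(Y_{4,-1})(Ω₁) = 0.13511 + 0.02607j ; Y_{4,-1}(Ω₂) = 0.04117 + 0.31147j ; Δ = -0.00256 + 0.04316j
  [+0]  conj(Y_{4,0})(Ω₁) = -0.33711 + 0.00000j ; Y_{4,0}(Ω₂) = -0.22059 + 0.00000j ; Δ = 0.07436 + 0.00000j
  [+1]  conj(Y_{4,1})(Ω₁) = -0.13511 + 0.02607j ; Y_{4,1}(Ω₂) = -0.04117 + 0.31147j ; Δ = -0.00256 - 0.04316j
  [+2]  conj(Y_{4,2})(Ω₁) = 0.39147 - 0.15690j ; Y_{4,2}(Ω₂) = -0.40897 - 0.11002j ; Δ = -0.17736 + 0.02110j
  [+3]  conj(Y_{4,3})(Ω₁) = -0.25692 + 0.16533j ; Y_{4,3}(Ω₂) = 0.08742 - 0.21015j ; Δ = 0.01228 + 0.06845j
  [+4]  conj(Y_{4,4})(Ω₁) = 0.07631 - 0.07288j ; Y_{4,4}(Ω₂) = 0.05398 + 0.03131j ; Δ = 0.00640 - 0.00154j
Σ over m = -0.24811 - 0.00000j; ×(4π/9) → -0.34643 - 0.00000j. Real part: -0.346427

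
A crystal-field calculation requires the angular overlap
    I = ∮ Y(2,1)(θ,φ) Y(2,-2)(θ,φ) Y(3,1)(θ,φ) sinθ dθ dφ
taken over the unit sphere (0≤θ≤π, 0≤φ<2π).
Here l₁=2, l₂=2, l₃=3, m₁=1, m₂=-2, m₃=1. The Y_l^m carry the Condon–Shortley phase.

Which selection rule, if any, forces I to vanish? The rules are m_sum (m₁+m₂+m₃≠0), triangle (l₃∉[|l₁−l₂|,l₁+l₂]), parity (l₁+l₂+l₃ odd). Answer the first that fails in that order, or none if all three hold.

azimuthal sum: 1 − 2 + 1 = 0  ✓
0 ≤ 3 ≤ 4 (triangle on l)  ✓
L = 2 + 2 + 3 = 7 (odd)  ✗

parity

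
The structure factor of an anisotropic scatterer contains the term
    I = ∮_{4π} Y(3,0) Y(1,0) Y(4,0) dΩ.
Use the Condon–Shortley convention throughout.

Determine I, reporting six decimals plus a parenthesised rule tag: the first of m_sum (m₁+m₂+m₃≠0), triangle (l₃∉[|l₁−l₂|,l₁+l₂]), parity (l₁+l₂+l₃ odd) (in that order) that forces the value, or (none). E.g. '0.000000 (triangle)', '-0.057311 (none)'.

0.246233 (none)

Checks pass: Σm=0; 8 even; l₃=4∈[2,4].
(2·3+1)(2·1+1)(2·4+1) = 189
Δ: 0! 6! 2! / 9! → 1/252
sum: t=0:+1/36 = 1/36
3j²(3 1 4; 0 0 0) = Δ·Π!·Σ² = 4/63  (sign +1)
(m-triple is (0,0,0) — same symbol as above.)
combine: 4πI² = 189·4/63·4/63 = 16/21
take √, sign +1: I = 0.24623252
No selection rule forces the value: the integral is nonzero (none).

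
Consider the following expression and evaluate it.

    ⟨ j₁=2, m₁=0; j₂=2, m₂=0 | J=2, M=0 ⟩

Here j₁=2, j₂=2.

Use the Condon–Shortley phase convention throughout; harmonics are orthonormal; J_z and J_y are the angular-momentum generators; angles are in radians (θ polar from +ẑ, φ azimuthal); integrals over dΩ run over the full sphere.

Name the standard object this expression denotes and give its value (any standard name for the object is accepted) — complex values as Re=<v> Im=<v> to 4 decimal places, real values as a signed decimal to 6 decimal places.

This is a Clebsch–Gordan (vector-coupling) coefficient.
triangle: 2!·2!·2!/7! = 8/5040
(j±m)!: 2!·2!·2!·2!·2!·2! = 64
prefactor² = (2J+1)·Δ·N² = 32/63
  k=0: +1/(0!·2!·2!·2!·0!·0!) = 1/8
  k=1: −1/(1!·1!·1!·1!·1!·1!) = -1
  k=2: +1/(2!·0!·0!·0!·2!·2!) = 1/8
Σ = -3/4  ⇒  CG² = 32/63·(-3/4)² = 2/7
CG = −√(2/7) = -0.534522

Clebsch–Gordan coefficient, −√(2/7) ≈ -0.534522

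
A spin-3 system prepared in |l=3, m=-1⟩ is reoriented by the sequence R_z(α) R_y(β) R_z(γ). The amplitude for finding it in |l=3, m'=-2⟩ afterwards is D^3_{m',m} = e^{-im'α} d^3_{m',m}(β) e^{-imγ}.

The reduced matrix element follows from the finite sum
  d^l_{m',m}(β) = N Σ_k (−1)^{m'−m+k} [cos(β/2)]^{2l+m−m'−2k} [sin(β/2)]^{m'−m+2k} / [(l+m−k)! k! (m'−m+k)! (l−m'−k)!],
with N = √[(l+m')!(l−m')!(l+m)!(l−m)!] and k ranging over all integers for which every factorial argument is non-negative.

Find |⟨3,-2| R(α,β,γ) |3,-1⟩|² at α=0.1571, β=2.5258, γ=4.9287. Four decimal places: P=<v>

P=0.0209

First d^3_{-2,-1}(β=2.5258), then the phase factors e^{-i(-2)α} and e^{-i(-1)γ}:
With c≡cos(β/2)=0.303055 and s≡sin(β/2)=0.952973, N=[1·120·2·24]^{1/2}=75.894664
The bounds max(0,m−m')=1 and min(l+m,l−m')=2 give 2 terms
  k=1: (−1)^0·75.8947/(24)·0.3031^5·0.9530^1 = +0.007703
  k=2: (−1)^1·75.8947/(12)·0.3031^3·0.9530^3 = -0.152347
d^3_{-2,-1}(2.5258) = +0.007703 -0.152347 = -0.144644
|D^3_{-2,-1}|² = |d^3_{-2,-1}(β)|² = (-0.144644)² = 0.020922 (the z-rotation phases have unit modulus)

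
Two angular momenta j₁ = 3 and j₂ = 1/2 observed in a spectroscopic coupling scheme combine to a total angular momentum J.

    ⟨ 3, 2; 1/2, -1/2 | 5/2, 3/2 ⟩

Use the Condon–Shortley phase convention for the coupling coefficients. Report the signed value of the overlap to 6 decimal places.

triangle: 1!*5!*0!/7! = 120/5040
(j±m)!: 5!*1!*0!*1!*4!*1! = 2880
prefactor² = (2J+1)*Δ*N² = 2880/7
  k=0: +1/(0!*1!*1!*0!*4!*0!) = 1/24
Σ = 1/24  ⇒  CG² = 2880/7*(1/24)² = 5/7
CG = +√(5/7) = +0.845154

+√(5/7) = +0.845154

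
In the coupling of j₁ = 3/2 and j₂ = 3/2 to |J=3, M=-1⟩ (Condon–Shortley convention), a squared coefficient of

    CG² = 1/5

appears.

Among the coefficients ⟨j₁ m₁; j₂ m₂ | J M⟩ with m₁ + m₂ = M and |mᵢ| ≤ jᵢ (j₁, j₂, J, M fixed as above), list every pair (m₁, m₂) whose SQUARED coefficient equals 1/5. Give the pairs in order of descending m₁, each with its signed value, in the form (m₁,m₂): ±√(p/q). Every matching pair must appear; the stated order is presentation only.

Admissible pairs with m₁+m₂ = M = -1: (-3/2,1/2), (-1/2,-1/2), (1/2,-3/2)
  (m₁,m₂)=(1/2,-3/2): CG² = 1/5, CG = +√(1/5)   ← matches the target
  (m₁,m₂)=(-1/2,-1/2): CG² = 3/5, CG = +√(3/5)
  (m₁,m₂)=(-3/2,1/2): CG² = 1/5, CG = +√(1/5)   ← matches the target
Pairs with CG² = 1/5: (1/2,-3/2): +√(1/5); (-3/2,1/2): +√(1/5)

(1/2,-3/2): +√(1/5); (-3/2,1/2): +√(1/5)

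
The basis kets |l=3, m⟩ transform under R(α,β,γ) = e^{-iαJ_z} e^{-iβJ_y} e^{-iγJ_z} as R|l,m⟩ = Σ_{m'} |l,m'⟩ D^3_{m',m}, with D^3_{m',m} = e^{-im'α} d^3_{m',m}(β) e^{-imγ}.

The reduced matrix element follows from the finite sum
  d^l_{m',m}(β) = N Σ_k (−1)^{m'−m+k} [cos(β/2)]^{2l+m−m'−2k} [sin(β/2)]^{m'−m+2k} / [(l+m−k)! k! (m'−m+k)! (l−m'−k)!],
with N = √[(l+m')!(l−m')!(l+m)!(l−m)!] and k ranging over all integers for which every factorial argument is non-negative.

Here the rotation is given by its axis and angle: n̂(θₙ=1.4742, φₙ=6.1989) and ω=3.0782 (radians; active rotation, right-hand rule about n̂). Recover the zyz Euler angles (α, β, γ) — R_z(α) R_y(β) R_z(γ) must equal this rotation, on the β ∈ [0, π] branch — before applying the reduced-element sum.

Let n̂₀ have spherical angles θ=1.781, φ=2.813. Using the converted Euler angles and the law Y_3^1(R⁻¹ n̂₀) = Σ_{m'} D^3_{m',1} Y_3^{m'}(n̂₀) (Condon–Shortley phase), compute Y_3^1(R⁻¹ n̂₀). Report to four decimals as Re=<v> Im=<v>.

Re=-0.3189 Im=-0.0520

Axis–angle → zyz. n̂ = (sinθₙcosφₙ, sinθₙsinφₙ, cosθₙ) = (+0.991805, -0.083793, +0.096446), ω = 3.0782.
R = I cosω + sinω [n̂]ₓ + (1−cosω) n̂n̂ᵀ gives
  R = [+0.967386, -0.172156, +0.185811; -0.159936, -0.983963, -0.078978; +0.196428, +0.046684, -0.979406]
β = atan2(√(R₁₃²+R₂₃²), R₃₃) = 2.938296; α = atan2(R₂₃, R₁₃) mod 2π = 5.881278; γ = atan2(R₃₂, −R₃₁) mod 2π = 2.908256
Need the full column D^3_{m',1} for m'=−3..3 at α=5.8813, β=2.9383, γ=2.9083.
cos(β/2)=0.101473, sin(β/2)=0.994838
d^3_{-3,1}: single k=4 term ⇒ +0.039062;  D = -0.022005+0.032275i
d^3_{-2,1}: k∈[3..4] ⇒ +0.006506 -0.312690 = -0.306184;  D = +0.257697-0.165350i
d^3_{-1,1}: k∈[2..4] ⇒ +0.000630 -0.080687 +0.969426 = +0.889369;  D = -0.876763+0.149212i
d^3_{0,1}: k∈[1..3] ⇒ +0.000037 -0.010691 +0.342535 = +0.331881;  D = -0.322887-0.076739i
d^3_{1,1}: k∈[0..2] ⇒ +0.000001 -0.000839 +0.060515 = +0.059677;  D = -0.048036-0.035411i
d^3_{2,1}: k∈[0..1] ⇒ -0.000034 +0.006506 = +0.006473;  D = -0.003292-0.005573i
d^3_{3,1}: single k=0 term ⇒ +0.000406;  D = -0.000053-0.000403i
Y_3^{m'}(θ=1.781,φ=2.813) and Σ D·Y over m':
  (-0.0220+0.0323i)·(-0.2155-0.3254i)  (+0.2577-0.1653i)·(-0.1615-0.1246i)  (-0.8768+0.1492i)·(+0.2340+0.0798i)  (-0.3229-0.0767i)·(+0.2166+0.0000i)  (-0.0480-0.0354i)·(-0.2340+0.0798i)  (-0.0033-0.0056i)·(-0.1615+0.1246i)  (-0.0001-0.0004i)·(+0.2155-0.3254i)
Y_3^1(R⁻¹ n̂) = -0.318871-0.051995i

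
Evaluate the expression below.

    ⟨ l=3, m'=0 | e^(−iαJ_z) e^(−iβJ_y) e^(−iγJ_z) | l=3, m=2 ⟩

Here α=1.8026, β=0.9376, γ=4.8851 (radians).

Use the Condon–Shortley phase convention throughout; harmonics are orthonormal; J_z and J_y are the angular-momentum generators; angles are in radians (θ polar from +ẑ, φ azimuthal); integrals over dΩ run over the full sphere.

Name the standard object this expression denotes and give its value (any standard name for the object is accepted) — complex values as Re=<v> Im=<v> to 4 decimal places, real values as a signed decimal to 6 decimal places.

This is a Wigner D-matrix element — the rotation-matrix element ⟨l m'| R(α,β,γ) |l m⟩ in the angular-momentum basis.
D^3_{0,2}(1.8026,0.9376,4.8851) = e^{-i·0·1.8026}·d^3_{0,2}(0.9376)·e^{-i·2·4.8851}. Compute d first:
Half-angle: c=0.892111, s=0.451816. N=√(6·6·120·1)=65.726707
k∈{2,3} keeps every argument non-negative
  k=2: (−1)^0·65.7267/(12)·0.8921^4·0.4518^2 = +0.708206
  k=3: (−1)^1·65.7267/(12)·0.8921^2·0.4518^4 = -0.181654
d^3_{0,2}(0.9376) = +0.708206 -0.181654 = +0.526552
Phases: e^{-i·(0)·1.8026}=+1.000000+0.000000i, e^{-i·(2)·4.8851}=-0.940933+0.338594i ⇒ D=-0.495450+0.178287i

Wigner D-matrix element, Re=-0.4955 Im=0.1783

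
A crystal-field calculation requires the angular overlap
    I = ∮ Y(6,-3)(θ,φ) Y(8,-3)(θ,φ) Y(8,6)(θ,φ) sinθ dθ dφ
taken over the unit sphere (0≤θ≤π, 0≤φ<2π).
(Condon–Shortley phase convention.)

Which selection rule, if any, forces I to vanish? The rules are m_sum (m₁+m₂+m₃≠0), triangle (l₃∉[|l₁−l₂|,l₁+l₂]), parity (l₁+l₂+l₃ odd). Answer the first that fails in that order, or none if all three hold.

m₁+m₂+m₃ = -3 − 3 + 6 = 0  ✓
triangle: |6−8|=2 ≤ l₃=8 ≤ 6+8=14  ✓
parity: l₁+l₂+l₃ = 22 is even  ✓

none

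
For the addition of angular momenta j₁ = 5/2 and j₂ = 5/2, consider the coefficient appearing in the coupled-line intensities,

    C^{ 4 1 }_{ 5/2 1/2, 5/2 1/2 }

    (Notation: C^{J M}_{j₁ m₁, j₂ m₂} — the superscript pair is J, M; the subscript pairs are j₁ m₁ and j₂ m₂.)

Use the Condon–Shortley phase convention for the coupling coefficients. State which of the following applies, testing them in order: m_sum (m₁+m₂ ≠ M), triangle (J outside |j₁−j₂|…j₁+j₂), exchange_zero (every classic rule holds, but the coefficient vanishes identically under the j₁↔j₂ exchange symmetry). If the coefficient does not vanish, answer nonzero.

exchange_zero

m-sum: m₁+m₂ = 1/2+1/2 = 1, M = 1  ✓
triangle: |j₁−j₂| = 0 ≤ J = 4 ≤ j₁+j₂ = 5  ✓
exchange: j₁=j₂ and m₁=m₂, and (−1)^(j₁+j₂−J) = (−1)^1 = −1 forces ⟨j₁m₁;j₂m₂|JM⟩ = −⟨j₂m₂;j₁m₁|JM⟩ = −⟨j₁m₁;j₂m₂|JM⟩ ⇒ the coefficient vanishes identically
Racah sum check: Σ_k collapses to 0 ⇒ CG = 0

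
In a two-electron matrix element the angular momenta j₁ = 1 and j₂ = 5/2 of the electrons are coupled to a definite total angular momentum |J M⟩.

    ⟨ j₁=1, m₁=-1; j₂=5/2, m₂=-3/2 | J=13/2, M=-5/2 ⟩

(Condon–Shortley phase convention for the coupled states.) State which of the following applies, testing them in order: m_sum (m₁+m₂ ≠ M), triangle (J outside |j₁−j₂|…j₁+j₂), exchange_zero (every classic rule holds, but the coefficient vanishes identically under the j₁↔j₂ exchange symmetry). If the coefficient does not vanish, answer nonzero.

m-sum: m₁+m₂ = -1+(-3/2) = -5/2, M = -5/2  ✓
triangle: need |j₁−j₂| ≤ J ≤ j₁+j₂, i.e. J ∈ [3/2, 7/2]; J = 13/2 is outside ✗ ⇒ coefficient is 0

triangle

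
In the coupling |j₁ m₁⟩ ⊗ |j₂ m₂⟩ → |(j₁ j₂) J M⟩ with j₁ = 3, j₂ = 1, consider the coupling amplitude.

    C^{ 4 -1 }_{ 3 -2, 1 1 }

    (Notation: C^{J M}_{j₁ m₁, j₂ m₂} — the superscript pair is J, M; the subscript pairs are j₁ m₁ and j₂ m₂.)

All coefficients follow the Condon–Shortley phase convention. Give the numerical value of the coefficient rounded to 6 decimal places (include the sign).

triangle: 0!·6!·2!/9! = 1440/362880
(j±m)!: 1!·5!·2!·0!·3!·5! = 172800
prefactor² = (2J+1)·Δ·N² = 43200/7
  k=0: +1/(0!·0!·5!·2!·1!·0!) = 1/240
Σ = 1/240  ⇒  CG² = 43200/7·(1/240)² = 3/28
CG = +√(3/28) = +0.327327

+√(3/28) = +0.327327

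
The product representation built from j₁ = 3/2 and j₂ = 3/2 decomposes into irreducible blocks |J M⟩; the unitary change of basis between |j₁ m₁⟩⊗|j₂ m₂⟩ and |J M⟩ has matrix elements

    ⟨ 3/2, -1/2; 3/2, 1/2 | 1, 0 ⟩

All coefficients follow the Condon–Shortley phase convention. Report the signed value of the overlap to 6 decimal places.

triangle: 2!*1!*1!/5! = 2/120
(j±m)!: 1!*2!*2!*1!*1!*1! = 4
prefactor² = (2J+1)*Δ*N² = 1/5
  k=1: −1/(1!*1!*1!*1!*0!*0!) = -1
  k=2: +1/(2!*0!*0!*0!*1!*1!) = 1/2
Σ = -1/2  ⇒  CG² = 1/5*(-1/2)² = 1/20
CG = −√(1/20) = -0.223607

-0.223607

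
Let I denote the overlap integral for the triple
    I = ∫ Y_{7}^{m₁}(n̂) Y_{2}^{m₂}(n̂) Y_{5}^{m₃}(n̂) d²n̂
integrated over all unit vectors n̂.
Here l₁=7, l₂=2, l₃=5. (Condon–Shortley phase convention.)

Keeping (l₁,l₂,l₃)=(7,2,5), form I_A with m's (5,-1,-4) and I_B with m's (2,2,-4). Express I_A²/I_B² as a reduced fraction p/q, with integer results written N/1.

Same 7,2,5: normalisation and zero-m 3j drop out of the ratio.
A: Δ: 4! 10! 0! / 15! → 1/15015; sum: t=1:−1/2177280 = -1/2177280; 3j²(7 2 5; 5 -1 -4) = Δ·Π!·Σ² = 8/273  (sign +1)
B: Δ: 4! 10! 0! / 15! → 1/15015; sum: t=4:+1/8709120 = 1/8709120; 3j²(7 2 5; 2 2 -4) = Δ·Π!·Σ² = 1/3003  (sign -1)
I_A²/I_B² = (8/273)/(1/3003) = 88/1

88/1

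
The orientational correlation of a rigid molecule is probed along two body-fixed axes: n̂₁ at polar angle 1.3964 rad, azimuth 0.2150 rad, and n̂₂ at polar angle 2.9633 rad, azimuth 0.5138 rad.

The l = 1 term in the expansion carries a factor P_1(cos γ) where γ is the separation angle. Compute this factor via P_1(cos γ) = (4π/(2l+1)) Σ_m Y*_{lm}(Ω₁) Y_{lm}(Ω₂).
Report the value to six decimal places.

-0.003843

Term-by-term m-sum for l=1 (normalisation 4π/3 = 4.188790):
  term(m=-1) = (0.019925, -0.006137)   from Y*(Ω₁)=(0.332420, 0.072592), Y(Ω₂)=(0.053362, -0.030115)
  term(m=+0) = (-0.040767, 0.000000)   from Y*(Ω₁)=(0.084779, -0.000000), Y(Ω₂)=(-0.480857, 0.000000)
  term(m=+1) = (0.019925, 0.006137)   from Y*(Ω₁)=(-0.332420, 0.072592), Y(Ω₂)=(-0.053362, -0.030115)
Accumulated sum (-0.000917, 0.000000); after 4π/(2l+1) scaling, (-0.003843, 0.000000) ⇒ P_1 = -0.003843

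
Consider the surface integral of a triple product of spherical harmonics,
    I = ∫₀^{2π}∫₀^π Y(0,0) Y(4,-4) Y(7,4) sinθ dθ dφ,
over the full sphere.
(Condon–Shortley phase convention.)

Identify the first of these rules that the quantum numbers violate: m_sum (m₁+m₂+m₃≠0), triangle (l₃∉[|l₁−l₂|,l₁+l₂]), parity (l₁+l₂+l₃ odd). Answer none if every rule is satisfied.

azimuthal sum: 0 − 4 + 4 = 0  ✓
l₃ must lie in [4,4]; have l₃=7  ✗
L = 0 + 4 + 7 = 11 (odd)

triangle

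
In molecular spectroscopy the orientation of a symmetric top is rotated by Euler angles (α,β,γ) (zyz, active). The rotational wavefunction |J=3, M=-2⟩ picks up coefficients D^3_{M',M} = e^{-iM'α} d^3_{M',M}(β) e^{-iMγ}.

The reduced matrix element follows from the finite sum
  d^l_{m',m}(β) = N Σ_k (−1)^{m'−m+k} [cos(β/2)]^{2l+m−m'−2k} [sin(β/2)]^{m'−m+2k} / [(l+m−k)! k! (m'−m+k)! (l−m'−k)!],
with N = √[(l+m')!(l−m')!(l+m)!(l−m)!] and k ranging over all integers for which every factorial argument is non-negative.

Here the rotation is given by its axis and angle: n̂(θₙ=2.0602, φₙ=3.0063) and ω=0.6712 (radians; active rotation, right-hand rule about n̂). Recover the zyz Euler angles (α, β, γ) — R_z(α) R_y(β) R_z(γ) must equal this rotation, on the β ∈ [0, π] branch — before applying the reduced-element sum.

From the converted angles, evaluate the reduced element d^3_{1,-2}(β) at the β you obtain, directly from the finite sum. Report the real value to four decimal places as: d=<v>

Axis–angle → zyz. n̂ = (sinθₙcosφₙ, sinθₙsinφₙ, cosθₙ) = (-0.874548, +0.119047, -0.470100), ω = 0.6712.
R = I cosω + sinω [n̂]ₓ + (1−cosω) n̂n̂ᵀ gives
  R = [+0.948987, +0.269783, +0.163221; -0.314952, +0.786150, +0.531764; +0.015144, -0.556044, +0.831015]
β = atan2(√(R₁₃²+R₂₃²), R₃₃) = 0.589867; α = atan2(R₂₃, R₁₃) mod 2π = 1.272982; γ = atan2(R₃₂, −R₃₁) mod 2π = 4.685160
d^3_{1,-2}(β=0.5899) via the finite sum:
With c≡cos(β/2)=0.956822 and s≡sin(β/2)=0.290676, N=[24·2·1·120]^{1/2}=75.894664
Admissible k: 0..1 (factorial args all ≥0)
  k=0: (−1)^3·75.8947/(12)·0.9568^3·0.2907^3 = -0.136066
  k=1: (−1)^4·75.8947/(24)·0.9568^1·0.2907^5 = +0.006279
d^3_{1,-2}(0.5899) = -0.136066 +0.006279 = -0.129788

d=-0.1298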